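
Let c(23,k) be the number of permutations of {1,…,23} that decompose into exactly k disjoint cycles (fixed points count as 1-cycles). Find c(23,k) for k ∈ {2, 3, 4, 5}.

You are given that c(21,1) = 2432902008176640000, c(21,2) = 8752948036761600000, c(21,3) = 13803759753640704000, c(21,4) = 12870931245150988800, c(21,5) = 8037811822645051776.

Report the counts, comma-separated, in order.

4148476779335454720000, 6756146673770930688000, 6548684852703068697600, 4280722865357147142912

i=22: T(22,1)=0+21·2432902008176640000=51090942171709440000 | T(22,2)=2432902008176640000+21·8752948036761600000=186244810780170240000 | T(22,3)=8752948036761600000+21·13803759753640704000=298631902863216384000 | T(22,4)=13803759753640704000+21·12870931245150988800=284093315901811468800 | T(22,5)=12870931245150988800+21·8037811822645051776=181664979520697076096
i=23: T(23,2)=51090942171709440000+22·186244810780170240000=4148476779335454720000 | T(23,3)=186244810780170240000+22·298631902863216384000=6756146673770930688000 | T(23,4)=298631902863216384000+22·284093315901811468800=6548684852703068697600 | T(23,5)=284093315901811468800+22·181664979520697076096=4280722865357147142912
Read c(23,2) = 4148476779335454720000, c(23,3) = 6756146673770930688000, c(23,4) = 6548684852703068697600, c(23,5) = 4280722865357147142912.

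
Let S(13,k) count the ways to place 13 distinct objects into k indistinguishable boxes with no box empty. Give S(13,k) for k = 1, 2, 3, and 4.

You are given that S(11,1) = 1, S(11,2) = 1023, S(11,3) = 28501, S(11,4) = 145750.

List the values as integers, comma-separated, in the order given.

i=12: T(12,1)=0+1·1=1 | T(12,2)=1+2·1023=2047 | T(12,3)=1023+3·28501=86526 | T(12,4)=28501+4·145750=611501
i=13: T(13,1)=0+1·1=1 | T(13,2)=1+2·2047=4095 | T(13,3)=2047+3·86526=261625 | T(13,4)=86526+4·611501=2532530
Read S(13,1) = 1, S(13,2) = 4095, S(13,3) = 261625, S(13,4) = 2532530.

1, 4095, 261625, 2532530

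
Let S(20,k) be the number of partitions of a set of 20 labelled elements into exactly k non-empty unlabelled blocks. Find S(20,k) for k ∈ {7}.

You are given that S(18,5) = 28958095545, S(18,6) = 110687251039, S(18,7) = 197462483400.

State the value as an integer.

11143554045652

r19: T_19,6=6×110687251039+28958095545=693081601779; T_19,7=7×197462483400+110687251039=1492924634839
r20: T_20,7=7×1492924634839+693081601779=11143554045652
Read S(20,7) = 11143554045652.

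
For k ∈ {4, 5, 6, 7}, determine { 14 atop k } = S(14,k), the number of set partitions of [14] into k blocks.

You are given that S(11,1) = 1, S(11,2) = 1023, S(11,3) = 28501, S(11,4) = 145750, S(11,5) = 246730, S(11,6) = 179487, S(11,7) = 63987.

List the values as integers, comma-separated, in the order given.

row 12: T[12][2]=2·1023+1=2047  T[12][3]=3·28501+1023=86526  T[12][4]=4·145750+28501=611501  T[12][5]=5·246730+145750=1379400  T[12][6]=6·179487+246730=1323652  T[12][7]=7·63987+179487=627396
row 13: T[13][3]=3·86526+2047=261625  T[13][4]=4·611501+86526=2532530  T[13][5]=5·1379400+611501=7508501  T[13][6]=6·1323652+1379400=9321312  T[13][7]=7·627396+1323652=5715424
row 14: T[14][4]=4·2532530+261625=10391745  T[14][5]=5·7508501+2532530=40075035  T[14][6]=6·9321312+7508501=63436373  T[14][7]=7·5715424+9321312=49329280
Read S(14,4) = 10391745, S(14,5) = 40075035, S(14,6) = 63436373, S(14,7) = 49329280.

10391745, 40075035, 63436373, 49329280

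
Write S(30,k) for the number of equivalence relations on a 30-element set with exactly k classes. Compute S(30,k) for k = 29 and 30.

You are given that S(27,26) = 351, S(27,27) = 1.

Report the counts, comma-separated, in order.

435, 1

[28] T[28,27]:27*1+351=378 · T[28,28]:28*0+1=1
[29] T[29,28]:28*1+378=406 · T[29,29]:29*0+1=1
[30] T[30,29]:29*1+406=435 · T[30,30]:30*0+1=1
Read S(30,29) = 435, S(30,30) = 1.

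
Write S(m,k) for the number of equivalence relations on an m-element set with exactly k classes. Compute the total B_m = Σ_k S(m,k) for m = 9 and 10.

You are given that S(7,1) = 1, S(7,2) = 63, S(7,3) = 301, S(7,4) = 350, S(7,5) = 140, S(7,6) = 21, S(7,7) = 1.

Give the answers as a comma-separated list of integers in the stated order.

i=8: T(8,1)=0+1·1=1 | T(8,2)=1+2·63=127 | T(8,3)=63+3·301=966 | T(8,4)=301+4·350=1701 | T(8,5)=350+5·140=1050 | T(8,6)=140+6·21=266 | T(8,7)=21+7·1=28 | T(8,8)=1+8·0=1
i=9: T(9,1)=0+1·1=1 | T(9,2)=1+2·127=255 | T(9,3)=127+3·966=3025 | T(9,4)=966+4·1701=7770 | T(9,5)=1701+5·1050=6951 | T(9,6)=1050+6·266=2646 | T(9,7)=266+7·28=462 | T(9,8)=28+8·1=36 | T(9,9)=1+9·0=1
i=10: T(10,1)=0+1·1=1 | T(10,2)=1+2·255=511 | T(10,3)=255+3·3025=9330 | T(10,4)=3025+4·7770=34105 | T(10,5)=7770+5·6951=42525 | T(10,6)=6951+6·2646=22827 | T(10,7)=2646+7·462=5880 | T(10,8)=462+8·36=750 | T(10,9)=36+9·1=45 | T(10,10)=1+10·0=1
B_9 = ΣS(9,k) = 1+255+3025+7770+6951+2646+462+36+1 = 21147
B_10 = ΣS(10,k) = 1+511+9330+34105+42525+22827+5880+750+45+1 = 115975

21147, 115975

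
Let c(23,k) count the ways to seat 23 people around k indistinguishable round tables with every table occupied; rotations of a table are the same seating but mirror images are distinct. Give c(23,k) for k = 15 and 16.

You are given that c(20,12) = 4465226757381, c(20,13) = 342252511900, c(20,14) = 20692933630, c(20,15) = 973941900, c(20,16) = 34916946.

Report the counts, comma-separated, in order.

62382416421941, 3256091103430

[21] T[21,13]:20*342252511900+4465226757381=11310276995381 · T[21,14]:20*20692933630+342252511900=756111184500 · T[21,15]:20*973941900+20692933630=40171771630 · T[21,16]:20*34916946+973941900=1672280820
[22] T[22,14]:21*756111184500+11310276995381=27188611869881 · T[22,15]:21*40171771630+756111184500=1599718388730 · T[22,16]:21*1672280820+40171771630=75289668850
[23] T[23,15]:22*1599718388730+27188611869881=62382416421941 · T[23,16]:22*75289668850+1599718388730=3256091103430
Read c(23,15) = 62382416421941, c(23,16) = 3256091103430.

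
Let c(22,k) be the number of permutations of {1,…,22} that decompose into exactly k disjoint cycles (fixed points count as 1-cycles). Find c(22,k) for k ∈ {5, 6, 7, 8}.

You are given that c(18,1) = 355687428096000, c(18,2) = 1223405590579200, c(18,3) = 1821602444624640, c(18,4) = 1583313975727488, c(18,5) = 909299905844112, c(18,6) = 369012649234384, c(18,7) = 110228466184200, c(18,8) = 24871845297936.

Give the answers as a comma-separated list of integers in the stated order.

181664979520697076096, 83637381699544802976, 28939583397335447760, 7744654310169576800

i=19: T(19,2)=355687428096000+18·1223405590579200=22376988058521600 | T(19,3)=1223405590579200+18·1821602444624640=34012249593822720 | T(19,4)=1821602444624640+18·1583313975727488=30321254007719424 | T(19,5)=1583313975727488+18·909299905844112=17950712280921504 | T(19,6)=909299905844112+18·369012649234384=7551527592063024 | T(19,7)=369012649234384+18·110228466184200=2353125040549984 | T(19,8)=110228466184200+18·24871845297936=557921681547048
i=20: T(20,3)=22376988058521600+19·34012249593822720=668609730341153280 | T(20,4)=34012249593822720+19·30321254007719424=610116075740491776 | T(20,5)=30321254007719424+19·17950712280921504=371384787345228000 | T(20,6)=17950712280921504+19·7551527592063024=161429736530118960 | T(20,7)=7551527592063024+19·2353125040549984=52260903362512720 | T(20,8)=2353125040549984+19·557921681547048=12953636989943896
i=21: T(21,4)=668609730341153280+20·610116075740491776=12870931245150988800 | T(21,5)=610116075740491776+20·371384787345228000=8037811822645051776 | T(21,6)=371384787345228000+20·161429736530118960=3599979517947607200 | T(21,7)=161429736530118960+20·52260903362512720=1206647803780373360 | T(21,8)=52260903362512720+20·12953636989943896=311333643161390640
i=22: T(22,5)=12870931245150988800+21·8037811822645051776=181664979520697076096 | T(22,6)=8037811822645051776+21·3599979517947607200=83637381699544802976 | T(22,7)=3599979517947607200+21·1206647803780373360=28939583397335447760 | T(22,8)=1206647803780373360+21·311333643161390640=7744654310169576800
Read c(22,5) = 181664979520697076096, c(22,6) = 83637381699544802976, c(22,7) = 28939583397335447760, c(22,8) = 7744654310169576800.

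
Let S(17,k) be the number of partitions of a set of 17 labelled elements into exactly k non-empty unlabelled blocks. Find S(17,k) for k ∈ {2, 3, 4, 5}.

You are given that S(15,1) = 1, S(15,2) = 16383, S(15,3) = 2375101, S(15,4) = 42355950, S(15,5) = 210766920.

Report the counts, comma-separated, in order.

65535, 21457825, 694337290, 5652751651

row 16: T[16][1]=1·1+0=1  T[16][2]=2·16383+1=32767  T[16][3]=3·2375101+16383=7141686  T[16][4]=4·42355950+2375101=171798901  T[16][5]=5·210766920+42355950=1096190550
row 17: T[17][2]=2·32767+1=65535  T[17][3]=3·7141686+32767=21457825  T[17][4]=4·171798901+7141686=694337290  T[17][5]=5·1096190550+171798901=5652751651
Read S(17,2) = 65535, S(17,3) = 21457825, S(17,4) = 694337290, S(17,5) = 5652751651.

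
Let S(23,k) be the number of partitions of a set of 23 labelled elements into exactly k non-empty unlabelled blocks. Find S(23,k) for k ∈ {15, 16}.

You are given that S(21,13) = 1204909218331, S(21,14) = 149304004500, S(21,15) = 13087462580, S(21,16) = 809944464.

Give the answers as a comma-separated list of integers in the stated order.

row 22: T[22][14]=14·149304004500+1204909218331=3295165281331  T[22][15]=15·13087462580+149304004500=345615943200  T[22][16]=16·809944464+13087462580=26046574004
row 23: T[23][15]=15·345615943200+3295165281331=8479404429331  T[23][16]=16·26046574004+345615943200=762361127264
Read S(23,15) = 8479404429331, S(23,16) = 762361127264.

8479404429331, 762361127264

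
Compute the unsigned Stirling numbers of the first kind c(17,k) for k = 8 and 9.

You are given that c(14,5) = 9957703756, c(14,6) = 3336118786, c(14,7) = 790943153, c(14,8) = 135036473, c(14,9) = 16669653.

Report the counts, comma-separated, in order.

r15: T_15,6=14×3336118786+9957703756=56663366760; T_15,7=14×790943153+3336118786=14409322928; T_15,8=14×135036473+790943153=2681453775; T_15,9=14×16669653+135036473=368411615
r16: T_16,7=15×14409322928+56663366760=272803210680; T_16,8=15×2681453775+14409322928=54631129553; T_16,9=15×368411615+2681453775=8207628000
r17: T_17,8=16×54631129553+272803210680=1146901283528; T_17,9=16×8207628000+54631129553=185953177553
Read c(17,8) = 1146901283528, c(17,9) = 185953177553.

1146901283528, 185953177553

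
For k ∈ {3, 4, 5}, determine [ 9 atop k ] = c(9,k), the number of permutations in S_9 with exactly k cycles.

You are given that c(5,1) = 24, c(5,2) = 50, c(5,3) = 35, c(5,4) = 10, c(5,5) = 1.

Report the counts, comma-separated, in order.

118124, 67284, 22449

i=6: T(6,1)=0+5·24=120 | T(6,2)=24+5·50=274 | T(6,3)=50+5·35=225 | T(6,4)=35+5·10=85 | T(6,5)=10+5·1=15
i=7: T(7,1)=0+6·120=720 | T(7,2)=120+6·274=1764 | T(7,3)=274+6·225=1624 | T(7,4)=225+6·85=735 | T(7,5)=85+6·15=175
i=8: T(8,2)=720+7·1764=13068 | T(8,3)=1764+7·1624=13132 | T(8,4)=1624+7·735=6769 | T(8,5)=735+7·175=1960
i=9: T(9,3)=13068+8·13132=118124 | T(9,4)=13132+8·6769=67284 | T(9,5)=6769+8·1960=22449
Read c(9,3) = 118124, c(9,4) = 67284, c(9,5) = 22449.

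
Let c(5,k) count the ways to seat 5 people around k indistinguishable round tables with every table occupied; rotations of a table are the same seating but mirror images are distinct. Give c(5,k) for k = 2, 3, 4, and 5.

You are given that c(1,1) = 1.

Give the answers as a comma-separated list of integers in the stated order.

50, 35, 10, 1

row 2: T[2][1]=1·1+0=1  T[2][2]=1·0+1=1
row 3: T[3][1]=2·1+0=2  T[3][2]=2·1+1=3  T[3][3]=2·0+1=1
row 4: T[4][1]=3·2+0=6  T[4][2]=3·3+2=11  T[4][3]=3·1+3=6  T[4][4]=3·0+1=1
row 5: T[5][2]=4·11+6=50  T[5][3]=4·6+11=35  T[5][4]=4·1+6=10  T[5][5]=4·0+1=1
Read c(5,2) = 50, c(5,3) = 35, c(5,4) = 10, c(5,5) = 1.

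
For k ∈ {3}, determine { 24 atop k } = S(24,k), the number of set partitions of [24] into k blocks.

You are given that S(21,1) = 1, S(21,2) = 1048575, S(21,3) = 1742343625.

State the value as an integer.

47063200806

@22  (22,1):1·1+0→1, (22,2):1048575·2+1→2097151, (22,3):1742343625·3+1048575→5228079450
@23  (23,2):2097151·2+1→4194303, (23,3):5228079450·3+2097151→15686335501
@24  (24,3):15686335501·3+4194303→47063200806
Read S(24,3) = 47063200806.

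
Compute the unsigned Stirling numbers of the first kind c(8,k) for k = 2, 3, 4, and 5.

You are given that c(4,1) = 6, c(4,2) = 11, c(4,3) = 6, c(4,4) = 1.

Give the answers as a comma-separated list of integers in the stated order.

13068, 13132, 6769, 1960

r5: T_5,1=4×6+0=24; T_5,2=4×11+6=50; T_5,3=4×6+11=35; T_5,4=4×1+6=10; T_5,5=4×0+1=1
r6: T_6,1=5×24+0=120; T_6,2=5×50+24=274; T_6,3=5×35+50=225; T_6,4=5×10+35=85; T_6,5=5×1+10=15
r7: T_7,1=6×120+0=720; T_7,2=6×274+120=1764; T_7,3=6×225+274=1624; T_7,4=6×85+225=735; T_7,5=6×15+85=175
r8: T_8,2=7×1764+720=13068; T_8,3=7×1624+1764=13132; T_8,4=7×735+1624=6769; T_8,5=7×175+735=1960
Read c(8,2) = 13068, c(8,3) = 13132, c(8,4) = 6769, c(8,5) = 1960.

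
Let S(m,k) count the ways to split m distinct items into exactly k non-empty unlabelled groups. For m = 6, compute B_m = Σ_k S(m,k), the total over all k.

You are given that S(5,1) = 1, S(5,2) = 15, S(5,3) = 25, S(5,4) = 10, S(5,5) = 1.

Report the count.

203

[6] T[6,1]:1*1+0=1 · T[6,2]:2*15+1=31 · T[6,3]:3*25+15=90 · T[6,4]:4*10+25=65 · T[6,5]:5*1+10=15 · T[6,6]:6*0+1=1
B_6 = ΣS(6,k) = 1+31+90+65+15+1 = 203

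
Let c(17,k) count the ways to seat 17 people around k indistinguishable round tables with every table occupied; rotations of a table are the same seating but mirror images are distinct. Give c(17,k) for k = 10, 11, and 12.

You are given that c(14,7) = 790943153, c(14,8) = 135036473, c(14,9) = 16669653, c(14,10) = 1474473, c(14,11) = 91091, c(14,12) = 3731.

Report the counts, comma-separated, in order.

23057159840, 2185031420, 156952432

@15  (15,8):135036473·14+790943153→2681453775, (15,9):16669653·14+135036473→368411615, (15,10):1474473·14+16669653→37312275, (15,11):91091·14+1474473→2749747, (15,12):3731·14+91091→143325
@16  (16,9):368411615·15+2681453775→8207628000, (16,10):37312275·15+368411615→928095740, (16,11):2749747·15+37312275→78558480, (16,12):143325·15+2749747→4899622
@17  (17,10):928095740·16+8207628000→23057159840, (17,11):78558480·16+928095740→2185031420, (17,12):4899622·16+78558480→156952432
Read c(17,10) = 23057159840, c(17,11) = 2185031420, c(17,12) = 156952432.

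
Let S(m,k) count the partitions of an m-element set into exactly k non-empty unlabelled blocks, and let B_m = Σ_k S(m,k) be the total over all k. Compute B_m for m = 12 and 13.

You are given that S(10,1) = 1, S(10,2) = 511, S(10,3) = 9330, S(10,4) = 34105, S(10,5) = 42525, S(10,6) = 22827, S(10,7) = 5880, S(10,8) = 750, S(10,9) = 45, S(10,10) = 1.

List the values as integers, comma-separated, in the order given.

@11  (11,1):1·1+0→1, (11,2):511·2+1→1023, (11,3):9330·3+511→28501, (11,4):34105·4+9330→145750, (11,5):42525·5+34105→246730, (11,6):22827·6+42525→179487, (11,7):5880·7+22827→63987, (11,8):750·8+5880→11880, (11,9):45·9+750→1155, (11,10):1·10+45→55, (11,11):0·11+1→1
@12  (12,1):1·1+0→1, (12,2):1023·2+1→2047, (12,3):28501·3+1023→86526, (12,4):145750·4+28501→611501, (12,5):246730·5+145750→1379400, (12,6):179487·6+246730→1323652, (12,7):63987·7+179487→627396, (12,8):11880·8+63987→159027, (12,9):1155·9+11880→22275, (12,10):55·10+1155→1705, (12,11):1·11+55→66, (12,12):0·12+1→1
@13  (13,1):1·1+0→1, (13,2):2047·2+1→4095, (13,3):86526·3+2047→261625, (13,4):611501·4+86526→2532530, (13,5):1379400·5+611501→7508501, (13,6):1323652·6+1379400→9321312, (13,7):627396·7+1323652→5715424, (13,8):159027·8+627396→1899612, (13,9):22275·9+159027→359502, (13,10):1705·10+22275→39325, (13,11):66·11+1705→2431, (13,12):1·12+66→78, (13,13):0·13+1→1
B_12 = ΣS(12,k) = 1+2047+86526+611501+1379400+1323652+627396+159027+22275+1705+66+1 = 4213597
B_13 = ΣS(13,k) = 1+4095+261625+2532530+7508501+9321312+5715424+1899612+359502+39325+2431+78+1 = 27644437

4213597, 27644437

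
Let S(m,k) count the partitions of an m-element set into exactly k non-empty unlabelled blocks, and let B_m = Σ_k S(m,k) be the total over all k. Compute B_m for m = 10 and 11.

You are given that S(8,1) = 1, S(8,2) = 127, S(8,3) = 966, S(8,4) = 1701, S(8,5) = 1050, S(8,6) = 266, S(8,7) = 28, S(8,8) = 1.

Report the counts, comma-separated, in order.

115975, 678570

r9: T_9,1=1×1+0=1; T_9,2=2×127+1=255; T_9,3=3×966+127=3025; T_9,4=4×1701+966=7770; T_9,5=5×1050+1701=6951; T_9,6=6×266+1050=2646; T_9,7=7×28+266=462; T_9,8=8×1+28=36; T_9,9=9×0+1=1
r10: T_10,1=1×1+0=1; T_10,2=2×255+1=511; T_10,3=3×3025+255=9330; T_10,4=4×7770+3025=34105; T_10,5=5×6951+7770=42525; T_10,6=6×2646+6951=22827; T_10,7=7×462+2646=5880; T_10,8=8×36+462=750; T_10,9=9×1+36=45; T_10,10=10×0+1=1
r11: T_11,1=1×1+0=1; T_11,2=2×511+1=1023; T_11,3=3×9330+511=28501; T_11,4=4×34105+9330=145750; T_11,5=5×42525+34105=246730; T_11,6=6×22827+42525=179487; T_11,7=7×5880+22827=63987; T_11,8=8×750+5880=11880; T_11,9=9×45+750=1155; T_11,10=10×1+45=55; T_11,11=11×0+1=1
B_10 = ΣS(10,k) = 1+511+9330+34105+42525+22827+5880+750+45+1 = 115975
B_11 = ΣS(11,k) = 1+1023+28501+145750+246730+179487+63987+11880+1155+55+1 = 678570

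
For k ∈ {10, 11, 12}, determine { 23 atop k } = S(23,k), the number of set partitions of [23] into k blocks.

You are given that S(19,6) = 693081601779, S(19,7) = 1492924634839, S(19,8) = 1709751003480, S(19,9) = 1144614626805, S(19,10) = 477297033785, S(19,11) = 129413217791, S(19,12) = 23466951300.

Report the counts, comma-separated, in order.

@20  (20,7):1492924634839·7+693081601779→11143554045652, (20,8):1709751003480·8+1492924634839→15170932662679, (20,9):1144614626805·9+1709751003480→12011282644725, (20,10):477297033785·10+1144614626805→5917584964655, (20,11):129413217791·11+477297033785→1900842429486, (20,12):23466951300·12+129413217791→411016633391
@21  (21,8):15170932662679·8+11143554045652→132511015347084, (21,9):12011282644725·9+15170932662679→123272476465204, (21,10):5917584964655·10+12011282644725→71187132291275, (21,11):1900842429486·11+5917584964655→26826851689001, (21,12):411016633391·12+1900842429486→6833042030178
@22  (22,9):123272476465204·9+132511015347084→1241963303533920, (22,10):71187132291275·10+123272476465204→835143799377954, (22,11):26826851689001·11+71187132291275→366282500870286, (22,12):6833042030178·12+26826851689001→108823356051137
@23  (23,10):835143799377954·10+1241963303533920→9593401297313460, (23,11):366282500870286·11+835143799377954→4864251308951100, (23,12):108823356051137·12+366282500870286→1672162773483930
Read S(23,10) = 9593401297313460, S(23,11) = 4864251308951100, S(23,12) = 1672162773483930.

9593401297313460, 4864251308951100, 1672162773483930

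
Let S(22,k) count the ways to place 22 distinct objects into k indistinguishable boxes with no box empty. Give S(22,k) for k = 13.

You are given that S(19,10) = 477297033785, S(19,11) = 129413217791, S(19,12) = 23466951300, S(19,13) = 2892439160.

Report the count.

@20  (20,11):129413217791·11+477297033785→1900842429486, (20,12):23466951300·12+129413217791→411016633391, (20,13):2892439160·13+23466951300→61068660380
@21  (21,12):411016633391·12+1900842429486→6833042030178, (21,13):61068660380·13+411016633391→1204909218331
@22  (22,13):1204909218331·13+6833042030178→22496861868481
Read S(22,13) = 22496861868481.

22496861868481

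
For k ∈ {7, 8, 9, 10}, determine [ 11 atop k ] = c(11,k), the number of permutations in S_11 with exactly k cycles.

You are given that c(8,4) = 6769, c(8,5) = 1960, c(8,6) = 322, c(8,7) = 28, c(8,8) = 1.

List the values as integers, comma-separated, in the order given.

@9  (9,5):1960·8+6769→22449, (9,6):322·8+1960→4536, (9,7):28·8+322→546, (9,8):1·8+28→36, (9,9):0·8+1→1
@10  (10,6):4536·9+22449→63273, (10,7):546·9+4536→9450, (10,8):36·9+546→870, (10,9):1·9+36→45, (10,10):0·9+1→1
@11  (11,7):9450·10+63273→157773, (11,8):870·10+9450→18150, (11,9):45·10+870→1320, (11,10):1·10+45→55
Read c(11,7) = 157773, c(11,8) = 18150, c(11,9) = 1320, c(11,10) = 55.

157773, 18150, 1320, 55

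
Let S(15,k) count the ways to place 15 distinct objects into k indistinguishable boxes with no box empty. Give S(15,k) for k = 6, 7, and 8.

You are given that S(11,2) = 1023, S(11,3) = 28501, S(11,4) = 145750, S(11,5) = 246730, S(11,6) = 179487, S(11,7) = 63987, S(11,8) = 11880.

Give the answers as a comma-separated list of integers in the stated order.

420693273, 408741333, 216627840

r12: T_12,3=3×28501+1023=86526; T_12,4=4×145750+28501=611501; T_12,5=5×246730+145750=1379400; T_12,6=6×179487+246730=1323652; T_12,7=7×63987+179487=627396; T_12,8=8×11880+63987=159027
r13: T_13,4=4×611501+86526=2532530; T_13,5=5×1379400+611501=7508501; T_13,6=6×1323652+1379400=9321312; T_13,7=7×627396+1323652=5715424; T_13,8=8×159027+627396=1899612
r14: T_14,5=5×7508501+2532530=40075035; T_14,6=6×9321312+7508501=63436373; T_14,7=7×5715424+9321312=49329280; T_14,8=8×1899612+5715424=20912320
r15: T_15,6=6×63436373+40075035=420693273; T_15,7=7×49329280+63436373=408741333; T_15,8=8×20912320+49329280=216627840
Read S(15,6) = 420693273, S(15,7) = 408741333, S(15,8) = 216627840.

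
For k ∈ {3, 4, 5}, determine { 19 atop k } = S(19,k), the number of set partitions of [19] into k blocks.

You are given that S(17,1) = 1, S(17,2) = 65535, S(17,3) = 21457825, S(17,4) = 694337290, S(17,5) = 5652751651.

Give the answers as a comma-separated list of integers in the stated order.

row 18: T[18][2]=2·65535+1=131071  T[18][3]=3·21457825+65535=64439010  T[18][4]=4·694337290+21457825=2798806985  T[18][5]=5·5652751651+694337290=28958095545
row 19: T[19][3]=3·64439010+131071=193448101  T[19][4]=4·2798806985+64439010=11259666950  T[19][5]=5·28958095545+2798806985=147589284710
Read S(19,3) = 193448101, S(19,4) = 11259666950, S(19,5) = 147589284710.

193448101, 11259666950, 147589284710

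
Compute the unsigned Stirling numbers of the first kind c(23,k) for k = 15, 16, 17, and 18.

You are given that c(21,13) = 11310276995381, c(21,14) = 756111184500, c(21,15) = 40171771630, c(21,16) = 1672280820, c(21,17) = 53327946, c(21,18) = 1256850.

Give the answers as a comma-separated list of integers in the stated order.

62382416421941, 3256091103430, 136717357942, 4546047198

row 22: T[22][14]=21·756111184500+11310276995381=27188611869881  T[22][15]=21·40171771630+756111184500=1599718388730  T[22][16]=21·1672280820+40171771630=75289668850  T[22][17]=21·53327946+1672280820=2792167686  T[22][18]=21·1256850+53327946=79721796
row 23: T[23][15]=22·1599718388730+27188611869881=62382416421941  T[23][16]=22·75289668850+1599718388730=3256091103430  T[23][17]=22·2792167686+75289668850=136717357942  T[23][18]=22·79721796+2792167686=4546047198
Read c(23,15) = 62382416421941, c(23,16) = 3256091103430, c(23,17) = 136717357942, c(23,18) = 4546047198.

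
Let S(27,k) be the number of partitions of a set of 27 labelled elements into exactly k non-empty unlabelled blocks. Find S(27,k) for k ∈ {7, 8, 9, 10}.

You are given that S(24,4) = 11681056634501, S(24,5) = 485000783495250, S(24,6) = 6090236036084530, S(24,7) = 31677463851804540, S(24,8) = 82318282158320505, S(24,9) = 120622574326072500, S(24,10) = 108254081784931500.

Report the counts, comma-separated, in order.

11647571772911241531, 47628831813556336200, 106563273280541795575, 143197070509423605675

r25: T_25,5=5×485000783495250+11681056634501=2436684974110751; T_25,6=6×6090236036084530+485000783495250=37026417000002430; T_25,7=7×31677463851804540+6090236036084530=227832482998716310; T_25,8=8×82318282158320505+31677463851804540=690223721118368580; T_25,9=9×120622574326072500+82318282158320505=1167921451092973005; T_25,10=10×108254081784931500+120622574326072500=1203163392175387500
r26: T_26,6=6×37026417000002430+2436684974110751=224595186974125331; T_26,7=7×227832482998716310+37026417000002430=1631853797991016600; T_26,8=8×690223721118368580+227832482998716310=5749622251945664950; T_26,9=9×1167921451092973005+690223721118368580=11201516780955125625; T_26,10=10×1203163392175387500+1167921451092973005=13199555372846848005
r27: T_27,7=7×1631853797991016600+224595186974125331=11647571772911241531; T_27,8=8×5749622251945664950+1631853797991016600=47628831813556336200; T_27,9=9×11201516780955125625+5749622251945664950=106563273280541795575; T_27,10=10×13199555372846848005+11201516780955125625=143197070509423605675
Read S(27,7) = 11647571772911241531, S(27,8) = 47628831813556336200, S(27,9) = 106563273280541795575, S(27,10) = 143197070509423605675.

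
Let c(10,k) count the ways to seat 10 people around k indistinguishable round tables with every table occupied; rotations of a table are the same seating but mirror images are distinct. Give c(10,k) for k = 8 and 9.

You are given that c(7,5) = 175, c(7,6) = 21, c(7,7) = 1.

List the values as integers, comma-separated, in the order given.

row 8: T[8][6]=7·21+175=322  T[8][7]=7·1+21=28  T[8][8]=7·0+1=1
row 9: T[9][7]=8·28+322=546  T[9][8]=8·1+28=36  T[9][9]=8·0+1=1
row 10: T[10][8]=9·36+546=870  T[10][9]=9·1+36=45
Read c(10,8) = 870, c(10,9) = 45.

870, 45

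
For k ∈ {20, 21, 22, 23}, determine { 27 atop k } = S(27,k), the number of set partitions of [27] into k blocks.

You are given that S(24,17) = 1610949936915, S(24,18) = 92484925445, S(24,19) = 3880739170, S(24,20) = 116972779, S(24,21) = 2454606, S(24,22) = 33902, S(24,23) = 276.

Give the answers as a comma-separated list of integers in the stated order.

12246296312250, 495564056130, 15015551265, 333832005

row 25: T[25][18]=18·92484925445+1610949936915=3275678594925  T[25][19]=19·3880739170+92484925445=166218969675  T[25][20]=20·116972779+3880739170=6220194750  T[25][21]=21·2454606+116972779=168519505  T[25][22]=22·33902+2454606=3200450  T[25][23]=23·276+33902=40250
row 26: T[26][19]=19·166218969675+3275678594925=6433839018750  T[26][20]=20·6220194750+166218969675=290622864675  T[26][21]=21·168519505+6220194750=9759104355  T[26][22]=22·3200450+168519505=238929405  T[26][23]=23·40250+3200450=4126200
row 27: T[27][20]=20·290622864675+6433839018750=12246296312250  T[27][21]=21·9759104355+290622864675=495564056130  T[27][22]=22·238929405+9759104355=15015551265  T[27][23]=23·4126200+238929405=333832005
Read S(27,20) = 12246296312250, S(27,21) = 495564056130, S(27,22) = 15015551265, S(27,23) = 333832005.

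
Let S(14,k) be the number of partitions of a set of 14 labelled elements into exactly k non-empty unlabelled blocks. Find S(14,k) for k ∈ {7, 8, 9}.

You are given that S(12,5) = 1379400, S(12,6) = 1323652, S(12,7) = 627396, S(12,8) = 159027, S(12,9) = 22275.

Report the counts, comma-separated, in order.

@13  (13,6):1323652·6+1379400→9321312, (13,7):627396·7+1323652→5715424, (13,8):159027·8+627396→1899612, (13,9):22275·9+159027→359502
@14  (14,7):5715424·7+9321312→49329280, (14,8):1899612·8+5715424→20912320, (14,9):359502·9+1899612→5135130
Read S(14,7) = 49329280, S(14,8) = 20912320, S(14,9) = 5135130.

49329280, 20912320, 5135130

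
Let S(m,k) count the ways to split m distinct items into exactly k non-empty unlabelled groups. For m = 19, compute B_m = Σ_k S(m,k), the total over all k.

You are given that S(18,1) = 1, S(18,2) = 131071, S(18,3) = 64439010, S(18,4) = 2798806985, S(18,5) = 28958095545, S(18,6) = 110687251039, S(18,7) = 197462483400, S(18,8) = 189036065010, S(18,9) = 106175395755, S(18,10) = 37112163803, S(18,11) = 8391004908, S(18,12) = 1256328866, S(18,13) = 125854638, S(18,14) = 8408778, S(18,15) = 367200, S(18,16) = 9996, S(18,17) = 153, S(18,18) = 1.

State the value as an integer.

[19] T[19,1]:1*1+0=1 · T[19,2]:2*131071+1=262143 · T[19,3]:3*64439010+131071=193448101 · T[19,4]:4*2798806985+64439010=11259666950 · T[19,5]:5*28958095545+2798806985=147589284710 · T[19,6]:6*110687251039+28958095545=693081601779 · T[19,7]:7*197462483400+110687251039=1492924634839 · T[19,8]:8*189036065010+197462483400=1709751003480 · T[19,9]:9*106175395755+189036065010=1144614626805 · T[19,10]:10*37112163803+106175395755=477297033785 · T[19,11]:11*8391004908+37112163803=129413217791 · T[19,12]:12*1256328866+8391004908=23466951300 · T[19,13]:13*125854638+1256328866=2892439160 · T[19,14]:14*8408778+125854638=243577530 · T[19,15]:15*367200+8408778=13916778 · T[19,16]:16*9996+367200=527136 · T[19,17]:17*153+9996=12597 · T[19,18]:18*1+153=171 · T[19,19]:19*0+1=1
B_19 = ΣS(19,k) = 1+262143+193448101+11259666950+147589284710+693081601779+1492924634839+1709751003480+1144614626805+477297033785+129413217791+23466951300+2892439160+243577530+13916778+527136+12597+171+1 = 5832742205057

5832742205057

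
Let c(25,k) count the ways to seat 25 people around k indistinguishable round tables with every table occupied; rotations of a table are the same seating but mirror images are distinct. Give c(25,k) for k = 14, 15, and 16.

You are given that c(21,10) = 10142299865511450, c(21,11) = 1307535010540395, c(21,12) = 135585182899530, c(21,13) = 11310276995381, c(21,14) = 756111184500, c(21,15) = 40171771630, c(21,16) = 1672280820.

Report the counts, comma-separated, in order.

1246200069070215000, 92446911376173550, 5700586321864500

i=22: T(22,11)=10142299865511450+21·1307535010540395=37600535086859745 | T(22,12)=1307535010540395+21·135585182899530=4154823851430525 | T(22,13)=135585182899530+21·11310276995381=373100999802531 | T(22,14)=11310276995381+21·756111184500=27188611869881 | T(22,15)=756111184500+21·40171771630=1599718388730 | T(22,16)=40171771630+21·1672280820=75289668850
i=23: T(23,12)=37600535086859745+22·4154823851430525=129006659818331295 | T(23,13)=4154823851430525+22·373100999802531=12363045847086207 | T(23,14)=373100999802531+22·27188611869881=971250460939913 | T(23,15)=27188611869881+22·1599718388730=62382416421941 | T(23,16)=1599718388730+22·75289668850=3256091103430
i=24: T(24,13)=129006659818331295+23·12363045847086207=413356714301314056 | T(24,14)=12363045847086207+23·971250460939913=34701806448704206 | T(24,15)=971250460939913+23·62382416421941=2406046038644556 | T(24,16)=62382416421941+23·3256091103430=137272511800831
i=25: T(25,14)=413356714301314056+24·34701806448704206=1246200069070215000 | T(25,15)=34701806448704206+24·2406046038644556=92446911376173550 | T(25,16)=2406046038644556+24·137272511800831=5700586321864500
Read c(25,14) = 1246200069070215000, c(25,15) = 92446911376173550, c(25,16) = 5700586321864500.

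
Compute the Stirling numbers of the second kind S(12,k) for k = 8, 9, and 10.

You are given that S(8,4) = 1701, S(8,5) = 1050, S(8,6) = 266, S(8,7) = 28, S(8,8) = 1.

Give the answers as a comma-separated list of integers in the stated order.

159027, 22275, 1705

r9: T_9,5=5×1050+1701=6951; T_9,6=6×266+1050=2646; T_9,7=7×28+266=462; T_9,8=8×1+28=36; T_9,9=9×0+1=1
r10: T_10,6=6×2646+6951=22827; T_10,7=7×462+2646=5880; T_10,8=8×36+462=750; T_10,9=9×1+36=45; T_10,10=10×0+1=1
r11: T_11,7=7×5880+22827=63987; T_11,8=8×750+5880=11880; T_11,9=9×45+750=1155; T_11,10=10×1+45=55
r12: T_12,8=8×11880+63987=159027; T_12,9=9×1155+11880=22275; T_12,10=10×55+1155=1705
Read S(12,8) = 159027, S(12,9) = 22275, S(12,10) = 1705.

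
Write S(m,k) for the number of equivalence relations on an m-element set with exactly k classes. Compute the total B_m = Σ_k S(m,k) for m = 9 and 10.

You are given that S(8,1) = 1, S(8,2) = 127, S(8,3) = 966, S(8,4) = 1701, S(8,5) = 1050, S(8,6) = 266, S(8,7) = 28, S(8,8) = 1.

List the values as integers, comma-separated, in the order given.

@9  (9,1):1·1+0→1, (9,2):127·2+1→255, (9,3):966·3+127→3025, (9,4):1701·4+966→7770, (9,5):1050·5+1701→6951, (9,6):266·6+1050→2646, (9,7):28·7+266→462, (9,8):1·8+28→36, (9,9):0·9+1→1
@10  (10,1):1·1+0→1, (10,2):255·2+1→511, (10,3):3025·3+255→9330, (10,4):7770·4+3025→34105, (10,5):6951·5+7770→42525, (10,6):2646·6+6951→22827, (10,7):462·7+2646→5880, (10,8):36·8+462→750, (10,9):1·9+36→45, (10,10):0·10+1→1
B_9 = ΣS(9,k) = 1+255+3025+7770+6951+2646+462+36+1 = 21147
B_10 = ΣS(10,k) = 1+511+9330+34105+42525+22827+5880+750+45+1 = 115975

21147, 115975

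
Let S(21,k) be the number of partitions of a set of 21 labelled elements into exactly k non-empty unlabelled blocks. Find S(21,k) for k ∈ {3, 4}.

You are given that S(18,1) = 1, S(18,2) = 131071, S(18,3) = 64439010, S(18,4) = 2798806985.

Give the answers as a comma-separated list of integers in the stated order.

[19] T[19,1]:1*1+0=1 · T[19,2]:2*131071+1=262143 · T[19,3]:3*64439010+131071=193448101 · T[19,4]:4*2798806985+64439010=11259666950
[20] T[20,2]:2*262143+1=524287 · T[20,3]:3*193448101+262143=580606446 · T[20,4]:4*11259666950+193448101=45232115901
[21] T[21,3]:3*580606446+524287=1742343625 · T[21,4]:4*45232115901+580606446=181509070050
Read S(21,3) = 1742343625, S(21,4) = 181509070050.

1742343625, 181509070050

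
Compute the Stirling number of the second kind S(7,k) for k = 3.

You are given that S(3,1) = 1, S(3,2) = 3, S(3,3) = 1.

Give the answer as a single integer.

301

row 4: T[4][1]=1·1+0=1  T[4][2]=2·3+1=7  T[4][3]=3·1+3=6
row 5: T[5][1]=1·1+0=1  T[5][2]=2·7+1=15  T[5][3]=3·6+7=25
row 6: T[6][2]=2·15+1=31  T[6][3]=3·25+15=90
row 7: T[7][3]=3·90+31=301
Read S(7,3) = 301.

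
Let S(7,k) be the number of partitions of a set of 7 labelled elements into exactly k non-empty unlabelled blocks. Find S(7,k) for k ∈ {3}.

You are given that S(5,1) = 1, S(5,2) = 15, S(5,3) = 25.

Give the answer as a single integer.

301

r6: T_6,2=2×15+1=31; T_6,3=3×25+15=90
r7: T_7,3=3×90+31=301
Read S(7,3) = 301.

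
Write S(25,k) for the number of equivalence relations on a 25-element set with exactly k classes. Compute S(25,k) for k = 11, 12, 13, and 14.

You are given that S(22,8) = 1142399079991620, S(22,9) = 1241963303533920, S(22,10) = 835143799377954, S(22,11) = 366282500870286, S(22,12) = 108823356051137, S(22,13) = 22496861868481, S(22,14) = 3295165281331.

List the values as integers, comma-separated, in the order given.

802355904438462660, 362262620784874680, 114485073343744260, 25958110360896000

@23  (23,9):1241963303533920·9+1142399079991620→12320068811796900, (23,10):835143799377954·10+1241963303533920→9593401297313460, (23,11):366282500870286·11+835143799377954→4864251308951100, (23,12):108823356051137·12+366282500870286→1672162773483930, (23,13):22496861868481·13+108823356051137→401282560341390, (23,14):3295165281331·14+22496861868481→68629175807115
@24  (24,10):9593401297313460·10+12320068811796900→108254081784931500, (24,11):4864251308951100·11+9593401297313460→63100165695775560, (24,12):1672162773483930·12+4864251308951100→24930204590758260, (24,13):401282560341390·13+1672162773483930→6888836057922000, (24,14):68629175807115·14+401282560341390→1362091021641000
@25  (25,11):63100165695775560·11+108254081784931500→802355904438462660, (25,12):24930204590758260·12+63100165695775560→362262620784874680, (25,13):6888836057922000·13+24930204590758260→114485073343744260, (25,14):1362091021641000·14+6888836057922000→25958110360896000
Read S(25,11) = 802355904438462660, S(25,12) = 362262620784874680, S(25,13) = 114485073343744260, S(25,14) = 25958110360896000.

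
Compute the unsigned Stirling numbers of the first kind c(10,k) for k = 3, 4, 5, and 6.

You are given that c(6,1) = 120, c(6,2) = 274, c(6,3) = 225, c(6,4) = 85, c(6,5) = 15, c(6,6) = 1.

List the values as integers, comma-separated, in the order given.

1172700, 723680, 269325, 63273

r7: T_7,1=6×120+0=720; T_7,2=6×274+120=1764; T_7,3=6×225+274=1624; T_7,4=6×85+225=735; T_7,5=6×15+85=175; T_7,6=6×1+15=21
r8: T_8,1=7×720+0=5040; T_8,2=7×1764+720=13068; T_8,3=7×1624+1764=13132; T_8,4=7×735+1624=6769; T_8,5=7×175+735=1960; T_8,6=7×21+175=322
r9: T_9,2=8×13068+5040=109584; T_9,3=8×13132+13068=118124; T_9,4=8×6769+13132=67284; T_9,5=8×1960+6769=22449; T_9,6=8×322+1960=4536
r10: T_10,3=9×118124+109584=1172700; T_10,4=9×67284+118124=723680; T_10,5=9×22449+67284=269325; T_10,6=9×4536+22449=63273
Read c(10,3) = 1172700, c(10,4) = 723680, c(10,5) = 269325, c(10,6) = 63273.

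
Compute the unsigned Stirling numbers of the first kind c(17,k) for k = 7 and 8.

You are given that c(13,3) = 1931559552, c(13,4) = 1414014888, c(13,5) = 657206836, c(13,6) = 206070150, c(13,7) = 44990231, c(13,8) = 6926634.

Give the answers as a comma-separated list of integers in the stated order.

@14  (14,4):1414014888·13+1931559552→20313753096, (14,5):657206836·13+1414014888→9957703756, (14,6):206070150·13+657206836→3336118786, (14,7):44990231·13+206070150→790943153, (14,8):6926634·13+44990231→135036473
@15  (15,5):9957703756·14+20313753096→159721605680, (15,6):3336118786·14+9957703756→56663366760, (15,7):790943153·14+3336118786→14409322928, (15,8):135036473·14+790943153→2681453775
@16  (16,6):56663366760·15+159721605680→1009672107080, (16,7):14409322928·15+56663366760→272803210680, (16,8):2681453775·15+14409322928→54631129553
@17  (17,7):272803210680·16+1009672107080→5374523477960, (17,8):54631129553·16+272803210680→1146901283528
Read c(17,7) = 5374523477960, c(17,8) = 1146901283528.

5374523477960, 1146901283528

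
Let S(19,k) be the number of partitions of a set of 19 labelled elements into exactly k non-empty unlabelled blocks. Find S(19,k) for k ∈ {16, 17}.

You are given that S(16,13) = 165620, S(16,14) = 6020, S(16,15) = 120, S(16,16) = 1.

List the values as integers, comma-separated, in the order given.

527136, 12597

r17: T_17,14=14×6020+165620=249900; T_17,15=15×120+6020=7820; T_17,16=16×1+120=136; T_17,17=17×0+1=1
r18: T_18,15=15×7820+249900=367200; T_18,16=16×136+7820=9996; T_18,17=17×1+136=153
r19: T_19,16=16×9996+367200=527136; T_19,17=17×153+9996=12597
Read S(19,16) = 527136, S(19,17) = 12597.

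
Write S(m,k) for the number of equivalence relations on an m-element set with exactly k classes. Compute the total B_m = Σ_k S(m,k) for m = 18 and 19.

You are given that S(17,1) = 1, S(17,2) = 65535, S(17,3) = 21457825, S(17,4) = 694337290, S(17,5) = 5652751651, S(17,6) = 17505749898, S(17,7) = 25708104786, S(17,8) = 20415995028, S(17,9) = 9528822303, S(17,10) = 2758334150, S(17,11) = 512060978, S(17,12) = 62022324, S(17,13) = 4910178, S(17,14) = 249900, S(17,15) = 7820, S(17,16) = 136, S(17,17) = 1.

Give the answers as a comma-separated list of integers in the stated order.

@18  (18,1):1·1+0→1, (18,2):65535·2+1→131071, (18,3):21457825·3+65535→64439010, (18,4):694337290·4+21457825→2798806985, (18,5):5652751651·5+694337290→28958095545, (18,6):17505749898·6+5652751651→110687251039, (18,7):25708104786·7+17505749898→197462483400, (18,8):20415995028·8+25708104786→189036065010, (18,9):9528822303·9+20415995028→106175395755, (18,10):2758334150·10+9528822303→37112163803, (18,11):512060978·11+2758334150→8391004908, (18,12):62022324·12+512060978→1256328866, (18,13):4910178·13+62022324→125854638, (18,14):249900·14+4910178→8408778, (18,15):7820·15+249900→367200, (18,16):136·16+7820→9996, (18,17):1·17+136→153, (18,18):0·18+1→1
@19  (19,1):1·1+0→1, (19,2):131071·2+1→262143, (19,3):64439010·3+131071→193448101, (19,4):2798806985·4+64439010→11259666950, (19,5):28958095545·5+2798806985→147589284710, (19,6):110687251039·6+28958095545→693081601779, (19,7):197462483400·7+110687251039→1492924634839, (19,8):189036065010·8+197462483400→1709751003480, (19,9):106175395755·9+189036065010→1144614626805, (19,10):37112163803·10+106175395755→477297033785, (19,11):8391004908·11+37112163803→129413217791, (19,12):1256328866·12+8391004908→23466951300, (19,13):125854638·13+1256328866→2892439160, (19,14):8408778·14+125854638→243577530, (19,15):367200·15+8408778→13916778, (19,16):9996·16+367200→527136, (19,17):153·17+9996→12597, (19,18):1·18+153→171, (19,19):0·19+1→1
B_18 = ΣS(18,k) = 1+131071+64439010+2798806985+28958095545+110687251039+197462483400+189036065010+106175395755+37112163803+8391004908+1256328866+125854638+8408778+367200+9996+153+1 = 682076806159
B_19 = ΣS(19,k) = 1+262143+193448101+11259666950+147589284710+693081601779+1492924634839+1709751003480+1144614626805+477297033785+129413217791+23466951300+2892439160+243577530+13916778+527136+12597+171+1 = 5832742205057

682076806159, 5832742205057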